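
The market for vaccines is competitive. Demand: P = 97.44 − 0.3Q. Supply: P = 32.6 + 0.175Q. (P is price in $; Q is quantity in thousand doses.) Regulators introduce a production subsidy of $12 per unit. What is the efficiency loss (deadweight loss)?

Competitive equilibrium: 97.44 − 0.3Q = 32.6 + 0.175Q → Q* = 136.5053, P* = 56.4884.
The subsidy lowers effective supply by 12: P = 20.6 + 0.175Q.
New quantity: 97.44 − 0.3Q = 20.6 + 0.175Q → Q' = 161.7684.
Overproduction ΔQ = 161.7684 − 136.5053 = 25.2631; wedge = subsidy = 12.
Welfare loss = ½ × 25.2631 × 12 = $151.58 thousand.

$151.58 thousand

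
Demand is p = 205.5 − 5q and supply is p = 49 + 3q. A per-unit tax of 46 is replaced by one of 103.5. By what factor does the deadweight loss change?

5.0625

Competitive equilibrium: 205.5 − 5q = 49 + 3q → q* = 19.5625, p* = 107.6875.
For a per-unit tax t: Δq = t/8, so DWL = ½·t·(t/8) = t²/16.
At t = 46: DWL = 132.25. At t = 103.5: DWL = 669.516.
Ratio = (103.5/46)² = 5.0625.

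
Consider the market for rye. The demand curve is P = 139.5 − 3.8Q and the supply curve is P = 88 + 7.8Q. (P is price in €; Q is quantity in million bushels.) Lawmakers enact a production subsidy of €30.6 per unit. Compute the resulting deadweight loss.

Competitive equilibrium: 139.5 − 3.8Q = 88 + 7.8Q → Q* = 4.4397, P* = 122.6293.
The subsidy lowers effective supply by 30.6: P = 57.4 + 7.8Q.
New quantity: 139.5 − 3.8Q = 57.4 + 7.8Q → Q' = 7.0776.
Overproduction ΔQ = 7.0776 − 4.4397 = 2.6379; wedge = subsidy = 30.6.
Welfare loss = ½ × 2.6379 × 30.6 = €40.36 million.

€40.36 million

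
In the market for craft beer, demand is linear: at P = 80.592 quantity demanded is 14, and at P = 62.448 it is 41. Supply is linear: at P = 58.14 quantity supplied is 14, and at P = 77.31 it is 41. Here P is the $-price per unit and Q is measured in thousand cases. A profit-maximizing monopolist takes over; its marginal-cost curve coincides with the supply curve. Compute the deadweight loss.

Demand slope = (62.448 − 80.592)/(41 − 14) = −0.672, so P = 90 − 0.672Q.
Supply slope = (77.31 − 58.14)/(41 − 14) = 0.71, so P = 48.2 + 0.71Q.
Competitive equilibrium: 90 − 0.672Q = 48.2 + 0.71Q → Q* = 30.246, P* = 69.6747.
Marginal revenue: MR = 90 − 1.344Q. Set MR = MC: 90 − 1.344Q = 48.2 + 0.71Q → Q_m = 20.3505.
Price P_m = 90 − 0.672·20.3505 = 76.3245; MC(Q_m) = 48.2 + 0.71·20.3505 = 62.6489.
Competitive Q* = 30.246, so ΔQ = 9.8955; wedge = 76.3245 − 62.6489 = 13.6756.
The triangle = ½ × 9.8955 × 13.6756 = $67.66 thousand.

$67.66 thousand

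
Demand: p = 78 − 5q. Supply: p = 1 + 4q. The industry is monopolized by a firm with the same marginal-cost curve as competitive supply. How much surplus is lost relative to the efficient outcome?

42.01

Competitive equilibrium: 78 − 5q = 1 + 4q → q* = 8.5556, p* = 35.2222.
Marginal revenue: MR = 78 − 10q. Set MR = MC: 78 − 10q = 1 + 4q → q_m = 5.5.
Price p_m = 78 − 5·5.5 = 50.5; MC(q_m) = 1 + 4·5.5 = 23.
Competitive q* = 8.5556, so Δq = 3.0556; wedge = 50.5 − 23 = 27.5.
The triangle = ½ × 3.0556 × 27.5 = 42.01.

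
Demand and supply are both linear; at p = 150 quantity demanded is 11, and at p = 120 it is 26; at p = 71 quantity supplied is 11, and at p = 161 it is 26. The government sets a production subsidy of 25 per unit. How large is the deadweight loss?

39.06

Demand slope = (120 − 150)/(26 − 11) = −2, so p = 172 − 2q.
Supply slope = (161 − 71)/(26 − 11) = 6, so p = 5 + 6q.
Competitive equilibrium: 172 − 2q = 5 + 6q → q* = 20.875, p* = 130.25.
The subsidy lowers effective supply by 25: p = 6q − 20.
New quantity: 172 − 2q = 6q − 20 → q' = 24.
Overproduction Δq = 24 − 20.875 = 3.125; wedge = subsidy = 25.
Welfare loss = ½ × 3.125 × 25 = 39.06.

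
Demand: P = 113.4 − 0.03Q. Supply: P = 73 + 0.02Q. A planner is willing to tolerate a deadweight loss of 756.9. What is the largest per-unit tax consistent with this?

8.7

Competitive equilibrium: 113.4 − 0.03Q = 73 + 0.02Q → Q* = 808, P* = 89.16.
A tax t gives ΔQ = t/0.05 and wedge t, so DWL = t²/0.1.
t²/0.1 = 756.9 → t² = 75.69 → t = 8.7.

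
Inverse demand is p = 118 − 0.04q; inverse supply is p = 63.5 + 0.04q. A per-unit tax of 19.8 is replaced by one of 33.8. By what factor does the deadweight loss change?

2.914

Competitive equilibrium: 118 − 0.04q = 63.5 + 0.04q → q* = 681.25, p* = 90.75.
For a per-unit tax t: Δq = t/0.08, so DWL = ½·t·(t/0.08) = t²/0.16.
At t = 19.8: DWL = 2450.25. At t = 33.8: DWL = 7140.25.
Ratio = (33.8/19.8)² = 2.914.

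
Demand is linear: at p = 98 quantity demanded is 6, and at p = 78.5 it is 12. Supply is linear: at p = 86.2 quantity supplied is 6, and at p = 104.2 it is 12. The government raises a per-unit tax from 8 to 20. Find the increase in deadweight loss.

Demand slope = (78.5 − 98)/(12 − 6) = −3.25, so p = 117.5 − 3.25q.
Supply slope = (104.2 − 86.2)/(12 − 6) = 3, so p = 68.2 + 3q.
Competitive equilibrium: 117.5 − 3.25q = 68.2 + 3q → q* = 7.888, p* = 91.864.
For a per-unit tax t: Δq = t/6.25, so DWL = ½·t·(t/6.25) = t²/12.5.
At t = 8: DWL = 5.12. At t = 20: DWL = 32.
Increase = 32 − 5.12 = 26.88.

26.88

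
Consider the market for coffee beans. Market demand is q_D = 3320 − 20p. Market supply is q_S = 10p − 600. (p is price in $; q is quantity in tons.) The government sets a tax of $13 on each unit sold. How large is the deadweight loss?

In inverse form: demand p = 166 − 0.05q, supply p = 60 + 0.1q.
Competitive equilibrium: 166 − 0.05q = 60 + 0.1q → q* = 706.6667, p* = 130.6667.
With the tax, the buyer price exceeds the seller price by 13: (166 − 0.05q) − (60 + 0.1q) = 13 → q' = 620.
Δq = 706.6667 − 620 = 86.6667; the wedge equals the tax, 13.
Welfare loss = ½ × 86.6667 × 13 = $563.33.

$563.33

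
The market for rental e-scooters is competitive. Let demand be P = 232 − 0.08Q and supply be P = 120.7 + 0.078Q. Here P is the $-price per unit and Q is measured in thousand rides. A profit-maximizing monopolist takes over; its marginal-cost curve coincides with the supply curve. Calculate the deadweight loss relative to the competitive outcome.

Competitive equilibrium: 232 − 0.08Q = 120.7 + 0.078Q → Q* = 704.43038, P* = 175.64557.
Marginal revenue: MR = 232 − 0.16Q. Set MR = MC: 232 − 0.16Q = 120.7 + 0.078Q → Q_m = 467.64706.
Price P_m = 232 − 0.08·467.64706 = 194.58824; MC(Q_m) = 120.7 + 0.078·467.64706 = 157.17647.
Competitive Q* = 704.43038, so ΔQ = 236.78332; wedge = 194.58824 − 157.17647 = 37.41177.
DWL = ½ × 236.78332 × 37.41177 = $4429.24 thousand.

$4429.24 thousand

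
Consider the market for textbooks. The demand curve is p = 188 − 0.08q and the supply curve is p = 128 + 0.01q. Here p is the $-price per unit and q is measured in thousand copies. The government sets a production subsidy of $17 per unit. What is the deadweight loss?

Competitive equilibrium: 188 − 0.08q = 128 + 0.01q → q* = 666.6667, p* = 134.6667.
The subsidy lowers effective supply by 17: p = 111 + 0.01q.
New quantity: 188 − 0.08q = 111 + 0.01q → q' = 855.5556.
Overproduction Δq = 855.5556 − 666.6667 = 188.8889; wedge = subsidy = 17.
Deadweight loss = ½ × 188.8889 × 17 = $1605.56 thousand.

$1605.56 thousand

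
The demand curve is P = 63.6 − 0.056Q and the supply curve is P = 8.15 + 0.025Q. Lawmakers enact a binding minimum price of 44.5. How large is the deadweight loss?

4778.59

Competitive equilibrium: 63.6 − 0.056Q = 8.15 + 0.025Q → Q* = 684.5679, P* = 25.2642.
At the floor P = 44.5, quantity demanded = (63.6 − 44.5)/0.056 = 341.0714.
Sellers' marginal cost at Q' = 341.0714: 8.15 + 0.025·341.0714 = 16.6768.
ΔQ = 684.5679 − 341.0714 = 343.4965; wedge = 44.5 − 16.6768 = 27.8232.
DWL = ½ × 343.4965 × 27.8232 = 4778.59.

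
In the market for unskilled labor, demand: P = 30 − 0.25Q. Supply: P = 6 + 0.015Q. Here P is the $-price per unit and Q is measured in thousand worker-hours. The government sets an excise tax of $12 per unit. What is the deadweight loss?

Competitive equilibrium: 30 − 0.25Q = 6 + 0.015Q → Q* = 90.566, P* = 7.3585.
With the tax, the buyer price exceeds the seller price by 12: (30 − 0.25Q) − (6 + 0.015Q) = 12 → Q' = 45.283.
ΔQ = 90.566 − 45.283 = 45.283; the wedge equals the tax, 12.
DWL = ½ × 45.283 × 12 = $271.70 thousand.

$271.70 thousand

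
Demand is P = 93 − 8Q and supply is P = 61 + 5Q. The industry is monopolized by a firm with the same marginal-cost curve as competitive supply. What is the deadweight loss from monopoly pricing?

Competitive equilibrium: 93 − 8Q = 61 + 5Q → Q* = 2.4615, P* = 73.3077.
Marginal revenue: MR = 93 − 16Q. Set MR = MC: 93 − 16Q = 61 + 5Q → Q_m = 1.5238.
Price P_m = 93 − 8·1.5238 = 80.8096; MC(Q_m) = 61 + 5·1.5238 = 68.619.
Competitive Q* = 2.4615, so ΔQ = 0.9377; wedge = 80.8096 − 68.619 = 12.1906.
Deadweight loss = ½ × 0.9377 × 12.1906 = 5.72.

5.72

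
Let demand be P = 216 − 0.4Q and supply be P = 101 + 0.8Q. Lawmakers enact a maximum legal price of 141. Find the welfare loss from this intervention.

Competitive equilibrium: 216 − 0.4Q = 101 + 0.8Q → Q* = 95.8333, P* = 177.6667.
At the ceiling P = 141, quantity supplied = (141 − 101)/0.8 = 50.
Willingness to pay at Q' = 50: 216 − 0.4·50 = 196.
ΔQ = 95.8333 − 50 = 45.8333; wedge = 196 − 141 = 55.
Deadweight loss = ½ × 45.8333 × 55 = 1260.42.

1260.42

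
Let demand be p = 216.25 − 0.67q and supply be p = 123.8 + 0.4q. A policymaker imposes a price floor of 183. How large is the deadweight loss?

Competitive equilibrium: 216.25 − 0.67q = 123.8 + 0.4q → q* = 86.4019, p* = 158.3607.
At the floor p = 183, quantity demanded = (216.25 − 183)/0.67 = 49.6269.
Sellers' marginal cost at q' = 49.6269: 123.8 + 0.4·49.6269 = 143.6508.
Δq = 86.4019 − 49.6269 = 36.775; wedge = 183 − 143.6508 = 39.3492.
DWL = ½ × 36.775 × 39.3492 = 723.53.

723.53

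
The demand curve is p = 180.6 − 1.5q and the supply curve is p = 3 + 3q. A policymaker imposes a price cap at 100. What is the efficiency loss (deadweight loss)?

Competitive equilibrium: 180.6 − 1.5q = 3 + 3q → q* = 39.4667, p* = 121.4.
At the ceiling p = 100, quantity supplied = (100 − 3)/3 = 32.3333.
Willingness to pay at q' = 32.3333: 180.6 − 1.5·32.3333 = 132.1001.
Δq = 39.4667 − 32.3333 = 7.1334; wedge = 132.1001 − 100 = 32.1001.
DWL = ½ × 7.1334 × 32.1001 = 114.49.

114.49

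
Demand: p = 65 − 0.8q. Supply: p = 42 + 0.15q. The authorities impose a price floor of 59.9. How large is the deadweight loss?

Competitive equilibrium: 65 − 0.8q = 42 + 0.15q → q* = 24.2105, p* = 45.6316.
At the floor p = 59.9, quantity demanded = (65 − 59.9)/0.8 = 6.375.
Sellers' marginal cost at q' = 6.375: 42 + 0.15·6.375 = 42.9563.
Δq = 24.2105 − 6.375 = 17.8355; wedge = 59.9 − 42.9563 = 16.9437.
DWL = ½ × 17.8355 × 16.9437 = 151.10.

151.10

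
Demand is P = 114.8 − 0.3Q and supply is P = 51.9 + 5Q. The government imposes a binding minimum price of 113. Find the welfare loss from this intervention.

Competitive equilibrium: 114.8 − 0.3Q = 51.9 + 5Q → Q* = 11.8679, P* = 111.2396.
At the floor P = 113, quantity demanded = (114.8 − 113)/0.3 = 6.
Sellers' marginal cost at Q' = 6: 51.9 + 5·6 = 81.9.
ΔQ = 11.8679 − 6 = 5.8679; wedge = 113 − 81.9 = 31.1.
Deadweight loss = ½ × 5.8679 × 31.1 = 91.25.

91.25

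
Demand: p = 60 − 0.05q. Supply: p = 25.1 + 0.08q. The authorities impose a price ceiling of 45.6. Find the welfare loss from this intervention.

9.69

Competitive equilibrium: 60 − 0.05q = 25.1 + 0.08q → q* = 268.4615, p* = 46.5769.
At the ceiling p = 45.6, quantity supplied = (45.6 − 25.1)/0.08 = 256.25.
Willingness to pay at q' = 256.25: 60 − 0.05·256.25 = 47.1875.
Δq = 268.4615 − 256.25 = 12.2115; wedge = 47.1875 − 45.6 = 1.5875.
DWL = ½ × 12.2115 × 1.5875 = 9.69.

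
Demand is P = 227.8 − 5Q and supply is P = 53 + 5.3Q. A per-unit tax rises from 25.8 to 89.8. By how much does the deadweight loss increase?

Competitive equilibrium: 227.8 − 5Q = 53 + 5.3Q → Q* = 16.9709, P* = 142.9456.
For a per-unit tax t: ΔQ = t/10.3, so DWL = ½·t·(t/10.3) = t²/20.6.
At t = 25.8: DWL = 32.313. At t = 89.8: DWL = 391.458.
Increase = 391.458 − 32.313 = 359.15.

359.15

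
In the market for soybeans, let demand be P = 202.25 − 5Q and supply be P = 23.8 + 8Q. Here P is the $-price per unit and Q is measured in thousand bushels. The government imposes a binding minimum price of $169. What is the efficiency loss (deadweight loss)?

$325.54 thousand

Competitive equilibrium: 202.25 − 5Q = 23.8 + 8Q → Q* = 13.7269, P* = 133.6154.
At the floor P = 169, quantity demanded = (202.25 − 169)/5 = 6.65.
Sellers' marginal cost at Q' = 6.65: 23.8 + 8·6.65 = 77.
ΔQ = 13.7269 − 6.65 = 7.0769; wedge = 169 − 77 = 92.
Deadweight loss = ½ × 7.0769 × 92 = $325.54 thousand.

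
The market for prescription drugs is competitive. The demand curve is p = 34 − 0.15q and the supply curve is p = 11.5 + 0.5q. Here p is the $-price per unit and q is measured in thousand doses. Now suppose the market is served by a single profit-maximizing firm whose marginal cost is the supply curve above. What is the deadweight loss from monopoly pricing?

Competitive equilibrium: 34 − 0.15q = 11.5 + 0.5q → q* = 34.6154, p* = 28.8077.
Marginal revenue: MR = 34 − 0.3q. Set MR = MC: 34 − 0.3q = 11.5 + 0.5q → q_m = 28.125.
Price p_m = 34 − 0.15·28.125 = 29.7813; MC(q_m) = 11.5 + 0.5·28.125 = 25.5625.
Competitive q* = 34.6154, so Δq = 6.4904; wedge = 29.7813 − 25.5625 = 4.2188.
Deadweight loss = ½ × 6.4904 × 4.2188 = $13.69 thousand.

$13.69 thousand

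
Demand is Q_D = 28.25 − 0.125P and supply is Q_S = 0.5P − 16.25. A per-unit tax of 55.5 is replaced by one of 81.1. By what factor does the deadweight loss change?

2.135

In inverse form: demand P = 226 − 8Q, supply P = 32.5 + 2Q.
Competitive equilibrium: 226 − 8Q = 32.5 + 2Q → Q* = 19.35, P* = 71.2.
For a per-unit tax t: ΔQ = t/10, so DWL = ½·t·(t/10) = t²/20.
At t = 55.5: DWL = 154.0125. At t = 81.1: DWL = 328.8605.
Ratio = (81.1/55.5)² = 2.135.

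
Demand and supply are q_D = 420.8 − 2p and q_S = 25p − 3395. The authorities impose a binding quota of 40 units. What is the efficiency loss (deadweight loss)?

2600.93

In inverse form: demand p = 210.4 − 0.5q, supply p = 135.8 + 0.04q.
Competitive equilibrium: 210.4 − 0.5q = 135.8 + 0.04q → q* = 138.14815, p* = 141.32593.
At q = 40: demand price = 210.4 − 0.5·40 = 190.4; supply price = 135.8 + 0.04·40 = 137.4.
Δq = 138.14815 − 40 = 98.14815; wedge = 190.4 − 137.4 = 53.
Deadweight loss = ½ × 98.14815 × 53 = 2600.93.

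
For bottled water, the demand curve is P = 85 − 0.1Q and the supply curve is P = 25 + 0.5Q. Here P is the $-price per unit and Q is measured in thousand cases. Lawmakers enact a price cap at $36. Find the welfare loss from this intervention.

Competitive equilibrium: 85 − 0.1Q = 25 + 0.5Q → Q* = 100, P* = 75.
At the ceiling P = 36, quantity supplied = (36 − 25)/0.5 = 22.
Willingness to pay at Q' = 22: 85 − 0.1·22 = 82.8.
ΔQ = 100 − 22 = 78; wedge = 82.8 − 36 = 46.8.
Deadweight loss = ½ × 78 × 46.8 = $1825.20 thousand.

$1825.20 thousand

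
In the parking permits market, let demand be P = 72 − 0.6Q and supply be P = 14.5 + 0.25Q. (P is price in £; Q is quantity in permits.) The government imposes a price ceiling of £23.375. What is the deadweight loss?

£439.21

Competitive equilibrium: 72 − 0.6Q = 14.5 + 0.25Q → Q* = 67.6471, P* = 31.4118.
At the ceiling P = 23.375, quantity supplied = (23.375 − 14.5)/0.25 = 35.5.
Willingness to pay at Q' = 35.5: 72 − 0.6·35.5 = 50.7.
ΔQ = 67.6471 − 35.5 = 32.1471; wedge = 50.7 − 23.375 = 27.325.
The triangle = ½ × 32.1471 × 27.325 = £439.21.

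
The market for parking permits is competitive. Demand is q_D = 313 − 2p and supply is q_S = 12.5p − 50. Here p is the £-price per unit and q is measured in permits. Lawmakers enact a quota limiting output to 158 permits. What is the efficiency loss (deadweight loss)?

In inverse form: demand p = 156.5 − 0.5q, supply p = 4 + 0.08q.
Competitive equilibrium: 156.5 − 0.5q = 4 + 0.08q → q* = 262.931, p* = 25.0345.
At q = 158: demand price = 156.5 − 0.5·158 = 77.5; supply price = 4 + 0.08·158 = 16.64.
Δq = 262.931 − 158 = 104.931; wedge = 77.5 − 16.64 = 60.86.
DWL = ½ × 104.931 × 60.86 = £3193.05.

£3193.05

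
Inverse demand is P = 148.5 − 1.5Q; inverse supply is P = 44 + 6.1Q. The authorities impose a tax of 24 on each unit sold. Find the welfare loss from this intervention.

Competitive equilibrium: 148.5 − 1.5Q = 44 + 6.1Q → Q* = 13.75, P* = 127.875.
With the tax, the buyer price exceeds the seller price by 24: (148.5 − 1.5Q) − (44 + 6.1Q) = 24 → Q' = 10.5921.
ΔQ = 13.75 − 10.5921 = 3.1579; the wedge equals the tax, 24.
The triangle = ½ × 3.1579 × 24 = 37.89.

37.89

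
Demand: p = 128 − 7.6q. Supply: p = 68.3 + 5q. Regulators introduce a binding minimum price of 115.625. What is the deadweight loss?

Competitive equilibrium: 128 − 7.6q = 68.3 + 5q → q* = 4.7381, p* = 91.9905.
At the floor p = 115.625, quantity demanded = (128 − 115.625)/7.6 = 1.6283.
Sellers' marginal cost at q' = 1.6283: 68.3 + 5·1.6283 = 76.4415.
Δq = 4.7381 − 1.6283 = 3.1098; wedge = 115.625 − 76.4415 = 39.1835.
DWL = ½ × 3.1098 × 39.1835 = 60.93.

60.93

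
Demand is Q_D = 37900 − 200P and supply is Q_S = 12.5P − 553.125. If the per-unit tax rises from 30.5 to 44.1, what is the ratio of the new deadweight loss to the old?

In inverse form: demand P = 189.5 − 0.005Q, supply P = 44.25 + 0.08Q.
Competitive equilibrium: 189.5 − 0.005Q = 44.25 + 0.08Q → Q* = 1708.8235, P* = 180.9559.
For a per-unit tax t: ΔQ = t/0.085, so DWL = ½·t·(t/0.085) = t²/0.17.
At t = 30.5: DWL = 5472.059. At t = 44.1: DWL = 11440.059.
Ratio = (44.1/30.5)² = 2.091.

2.091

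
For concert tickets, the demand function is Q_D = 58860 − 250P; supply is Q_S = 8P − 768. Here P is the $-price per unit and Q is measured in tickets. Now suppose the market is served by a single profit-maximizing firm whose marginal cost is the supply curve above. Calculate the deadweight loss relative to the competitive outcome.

In inverse form: demand P = 235.44 − 0.004Q, supply P = 96 + 0.125Q.
Competitive equilibrium: 235.44 − 0.004Q = 96 + 0.125Q → Q* = 1080.9302, P* = 231.1163.
Marginal revenue: MR = 235.44 − 0.008Q. Set MR = MC: 235.44 − 0.008Q = 96 + 0.125Q → Q_m = 1048.4211.
Price P_m = 235.44 − 0.004·1048.4211 = 231.2463; MC(Q_m) = 96 + 0.125·1048.4211 = 227.0526.
Competitive Q* = 1080.9302, so ΔQ = 32.5091; wedge = 231.2463 − 227.0526 = 4.1937.
Deadweight loss = ½ × 32.5091 × 4.1937 = $68.17.

$68.17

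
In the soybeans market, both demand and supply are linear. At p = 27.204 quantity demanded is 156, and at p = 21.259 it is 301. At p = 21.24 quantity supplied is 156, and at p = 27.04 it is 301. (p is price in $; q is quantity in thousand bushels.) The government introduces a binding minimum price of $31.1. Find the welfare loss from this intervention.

$1151.99 thousand

Demand slope = (21.259 − 27.204)/(301 − 156) = −0.041, so p = 33.6 − 0.041q.
Supply slope = (27.04 − 21.24)/(301 − 156) = 0.04, so p = 15 + 0.04q.
Competitive equilibrium: 33.6 − 0.041q = 15 + 0.04q → q* = 229.6296, p* = 24.1852.
At the floor p = 31.1, quantity demanded = (33.6 − 31.1)/0.041 = 60.9756.
Sellers' marginal cost at q' = 60.9756: 15 + 0.04·60.9756 = 17.439.
Δq = 229.6296 − 60.9756 = 168.654; wedge = 31.1 − 17.439 = 13.661.
Deadweight loss = ½ × 168.654 × 13.661 = $1151.99 thousand.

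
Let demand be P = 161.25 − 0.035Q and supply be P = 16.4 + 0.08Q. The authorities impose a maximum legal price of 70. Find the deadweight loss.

19986.26

Competitive equilibrium: 161.25 − 0.035Q = 16.4 + 0.08Q → Q* = 1259.5652, P* = 117.1652.
At the ceiling P = 70, quantity supplied = (70 − 16.4)/0.08 = 670.
Willingness to pay at Q' = 670: 161.25 − 0.035·670 = 137.8.
ΔQ = 1259.5652 − 670 = 589.5652; wedge = 137.8 − 70 = 67.8.
Welfare loss = ½ × 589.5652 × 67.8 = 19986.26.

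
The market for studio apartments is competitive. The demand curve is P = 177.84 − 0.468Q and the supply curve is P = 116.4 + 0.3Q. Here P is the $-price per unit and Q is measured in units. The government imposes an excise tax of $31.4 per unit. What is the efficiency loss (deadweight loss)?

$641.90

Competitive equilibrium: 177.84 − 0.468Q = 116.4 + 0.3Q → Q* = 80, P* = 140.4.
With the tax, the buyer price exceeds the seller price by 31.4: (177.84 − 0.468Q) − (116.4 + 0.3Q) = 31.4 → Q' = 39.1146.
ΔQ = 80 − 39.1146 = 40.8854; the wedge equals the tax, 31.4.
Welfare loss = ½ × 40.8854 × 31.4 = $641.90.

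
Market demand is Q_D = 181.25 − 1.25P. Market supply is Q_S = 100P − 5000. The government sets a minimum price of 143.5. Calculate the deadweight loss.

5394.29

In inverse form: demand P = 145 − 0.8Q, supply P = 50 + 0.01Q.
Competitive equilibrium: 145 − 0.8Q = 50 + 0.01Q → Q* = 117.284, P* = 51.1728.
At the floor P = 143.5, quantity demanded = (145 − 143.5)/0.8 = 1.875.
Sellers' marginal cost at Q' = 1.875: 50 + 0.01·1.875 = 50.0188.
ΔQ = 117.284 − 1.875 = 115.409; wedge = 143.5 − 50.0188 = 93.4812.
Welfare loss = ½ × 115.409 × 93.4812 = 5394.29.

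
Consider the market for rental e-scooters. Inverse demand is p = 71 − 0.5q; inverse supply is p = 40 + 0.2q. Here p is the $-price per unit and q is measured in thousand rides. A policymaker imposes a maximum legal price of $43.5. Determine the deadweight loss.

Competitive equilibrium: 71 − 0.5q = 40 + 0.2q → q* = 44.2857, p* = 48.8571.
At the ceiling p = 43.5, quantity supplied = (43.5 − 40)/0.2 = 17.5.
Willingness to pay at q' = 17.5: 71 − 0.5·17.5 = 62.25.
Δq = 44.2857 − 17.5 = 26.7857; wedge = 62.25 − 43.5 = 18.75.
The triangle = ½ × 26.7857 × 18.75 = $251.12 thousand.

$251.12 thousand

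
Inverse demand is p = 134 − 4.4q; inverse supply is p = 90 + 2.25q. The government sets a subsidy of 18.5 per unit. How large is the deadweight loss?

25.73

Competitive equilibrium: 134 − 4.4q = 90 + 2.25q → q* = 6.6165, p* = 104.8872.
The subsidy lowers effective supply by 18.5: p = 71.5 + 2.25q.
New quantity: 134 − 4.4q = 71.5 + 2.25q → q' = 9.3985.
Overproduction Δq = 9.3985 − 6.6165 = 2.782; wedge = subsidy = 18.5.
Deadweight loss = ½ × 2.782 × 18.5 = 25.73.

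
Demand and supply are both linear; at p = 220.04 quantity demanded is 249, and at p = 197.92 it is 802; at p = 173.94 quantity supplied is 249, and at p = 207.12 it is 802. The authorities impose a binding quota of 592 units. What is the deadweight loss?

696.20

Demand slope = (197.92 − 220.04)/(802 − 249) = −0.04, so p = 230 − 0.04q.
Supply slope = (207.12 − 173.94)/(802 − 249) = 0.06, so p = 159 + 0.06q.
Competitive equilibrium: 230 − 0.04q = 159 + 0.06q → q* = 710, p* = 201.6.
At q = 592: demand price = 230 − 0.04·592 = 206.32; supply price = 159 + 0.06·592 = 194.52.
Δq = 710 − 592 = 118; wedge = 206.32 − 194.52 = 11.8.
Deadweight loss = ½ × 118 × 11.8 = 696.20.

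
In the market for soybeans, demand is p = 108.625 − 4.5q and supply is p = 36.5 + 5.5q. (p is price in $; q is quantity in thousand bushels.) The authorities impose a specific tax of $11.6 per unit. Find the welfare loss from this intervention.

$6.728 thousand

Competitive equilibrium: 108.625 − 4.5q = 36.5 + 5.5q → q* = 7.2125, p* = 76.1688.
With the tax, the buyer price exceeds the seller price by 11.6: (108.625 − 4.5q) − (36.5 + 5.5q) = 11.6 → q' = 6.0525.
Δq = 7.2125 − 6.0525 = 1.16; the wedge equals the tax, 11.6.
The triangle = ½ × 1.16 × 11.6 = $6.728 thousand.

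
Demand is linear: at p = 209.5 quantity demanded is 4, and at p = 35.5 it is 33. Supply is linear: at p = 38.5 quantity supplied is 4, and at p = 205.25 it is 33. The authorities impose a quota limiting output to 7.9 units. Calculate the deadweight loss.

Demand slope = (35.5 − 209.5)/(33 − 4) = −6, so p = 233.5 − 6q.
Supply slope = (205.25 − 38.5)/(33 − 4) = 5.75, so p = 15.5 + 5.75q.
Competitive equilibrium: 233.5 − 6q = 15.5 + 5.75q → q* = 18.5532, p* = 122.1809.
At q = 7.9: demand price = 233.5 − 6·7.9 = 186.1; supply price = 15.5 + 5.75·7.9 = 60.925.
Δq = 18.5532 − 7.9 = 10.6532; wedge = 186.1 − 60.925 = 125.175.
Deadweight loss = ½ × 10.6532 × 125.175 = 666.76.

666.76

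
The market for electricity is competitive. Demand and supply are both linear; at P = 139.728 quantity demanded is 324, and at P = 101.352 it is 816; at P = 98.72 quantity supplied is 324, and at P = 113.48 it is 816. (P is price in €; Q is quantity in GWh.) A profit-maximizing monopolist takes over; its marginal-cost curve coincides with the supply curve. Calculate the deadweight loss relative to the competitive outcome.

€4702.59

Demand slope = (101.352 − 139.728)/(816 − 324) = −0.078, so P = 165 − 0.078Q.
Supply slope = (113.48 − 98.72)/(816 − 324) = 0.03, so P = 89 + 0.03Q.
Competitive equilibrium: 165 − 0.078Q = 89 + 0.03Q → Q* = 703.7037, P* = 110.11111.
Marginal revenue: MR = 165 − 0.156Q. Set MR = MC: 165 − 0.156Q = 89 + 0.03Q → Q_m = 408.60215.
Price P_m = 165 − 0.078·408.60215 = 133.12903; MC(Q_m) = 89 + 0.03·408.60215 = 101.25806.
Competitive Q* = 703.7037, so ΔQ = 295.10155; wedge = 133.12903 − 101.25806 = 31.87097.
Welfare loss = ½ × 295.10155 × 31.87097 = €4702.59.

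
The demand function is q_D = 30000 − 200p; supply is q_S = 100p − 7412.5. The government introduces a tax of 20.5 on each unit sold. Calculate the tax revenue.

75679.17

In inverse form: demand p = 150 − 0.005q, supply p = 74.125 + 0.01q.
Competitive equilibrium: 150 − 0.005q = 74.125 + 0.01q → q* = 5058.3333, p* = 124.7083.
With the tax, the buyer price exceeds the seller price by 20.5: (150 − 0.005q) − (74.125 + 0.01q) = 20.5 → q' = 3691.6667.
Tax revenue = 20.5 × 3691.6667 = 75679.17.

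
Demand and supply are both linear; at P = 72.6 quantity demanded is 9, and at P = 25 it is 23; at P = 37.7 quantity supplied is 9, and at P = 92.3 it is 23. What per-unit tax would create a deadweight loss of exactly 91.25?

36.5

Demand slope = (25 − 72.6)/(23 − 9) = −3.4, so P = 103.2 − 3.4Q.
Supply slope = (92.3 − 37.7)/(23 − 9) = 3.9, so P = 2.6 + 3.9Q.
Competitive equilibrium: 103.2 − 3.4Q = 2.6 + 3.9Q → Q* = 13.7808, P* = 56.3452.
A tax t gives ΔQ = t/7.3 and wedge t, so DWL = t²/14.6.
t²/14.6 = 91.25 → t² = 1332.25 → t = 36.5.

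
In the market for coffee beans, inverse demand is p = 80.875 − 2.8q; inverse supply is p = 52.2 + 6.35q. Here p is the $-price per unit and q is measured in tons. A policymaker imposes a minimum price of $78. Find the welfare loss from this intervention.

$20.31

Competitive equilibrium: 80.875 − 2.8q = 52.2 + 6.35q → q* = 3.1339, p* = 72.1001.
At the floor p = 78, quantity demanded = (80.875 − 78)/2.8 = 1.0268.
Sellers' marginal cost at q' = 1.0268: 52.2 + 6.35·1.0268 = 58.7202.
Δq = 3.1339 − 1.0268 = 2.1071; wedge = 78 − 58.7202 = 19.2798.
Deadweight loss = ½ × 2.1071 × 19.2798 = $20.31.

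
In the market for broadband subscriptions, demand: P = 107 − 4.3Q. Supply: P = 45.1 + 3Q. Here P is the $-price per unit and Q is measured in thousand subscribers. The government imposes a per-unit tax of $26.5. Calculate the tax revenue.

$128.51 thousand

Competitive equilibrium: 107 − 4.3Q = 45.1 + 3Q → Q* = 8.4795, P* = 70.5384.
With the tax, the buyer price exceeds the seller price by 26.5: (107 − 4.3Q) − (45.1 + 3Q) = 26.5 → Q' = 4.8493.
Tax revenue = 26.5 × 4.8493 = $128.51 thousand.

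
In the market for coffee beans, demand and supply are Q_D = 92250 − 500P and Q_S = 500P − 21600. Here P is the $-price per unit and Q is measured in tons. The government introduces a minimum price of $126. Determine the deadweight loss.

In inverse form: demand P = 184.5 − 0.002Q, supply P = 43.2 + 0.002Q.
Competitive equilibrium: 184.5 − 0.002Q = 43.2 + 0.002Q → Q* = 35325, P* = 113.85.
At the floor P = 126, quantity demanded = (184.5 − 126)/0.002 = 29250.
Sellers' marginal cost at Q' = 29250: 43.2 + 0.002·29250 = 101.7.
ΔQ = 35325 − 29250 = 6075; wedge = 126 − 101.7 = 24.3.
DWL = ½ × 6075 × 24.3 = $73811.25.

$73811.25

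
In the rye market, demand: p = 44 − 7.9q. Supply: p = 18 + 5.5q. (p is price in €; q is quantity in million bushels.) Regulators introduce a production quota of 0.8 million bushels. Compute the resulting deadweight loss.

€8.71 million

Competitive equilibrium: 44 − 7.9q = 18 + 5.5q → q* = 1.9403, p* = 28.6716.
At q = 0.8: demand price = 44 − 7.9·0.8 = 37.68; supply price = 18 + 5.5·0.8 = 22.4.
Δq = 1.9403 − 0.8 = 1.1403; wedge = 37.68 − 22.4 = 15.28.
The triangle = ½ × 1.1403 × 15.28 = €8.71 million.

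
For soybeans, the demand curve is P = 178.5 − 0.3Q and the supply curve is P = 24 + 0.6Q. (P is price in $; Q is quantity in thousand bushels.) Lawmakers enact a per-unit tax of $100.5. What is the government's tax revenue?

Competitive equilibrium: 178.5 − 0.3Q = 24 + 0.6Q → Q* = 171.6667, P* = 127.
With the tax, the buyer price exceeds the seller price by 100.5: (178.5 − 0.3Q) − (24 + 0.6Q) = 100.5 → Q' = 60.
Tax revenue = 100.5 × 60 = $6030 thousand.

$6030 thousand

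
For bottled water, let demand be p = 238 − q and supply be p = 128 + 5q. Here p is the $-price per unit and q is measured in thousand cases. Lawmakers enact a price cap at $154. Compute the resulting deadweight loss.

$517.45 thousand

Competitive equilibrium: 238 − q = 128 + 5q → q* = 18.3333, p* = 219.6667.
At the ceiling p = 154, quantity supplied = (154 − 128)/5 = 5.2.
Willingness to pay at q' = 5.2: 238 − 1·5.2 = 232.8.
Δq = 18.3333 − 5.2 = 13.1333; wedge = 232.8 − 154 = 78.8.
Welfare loss = ½ × 13.1333 × 78.8 = $517.45 thousand.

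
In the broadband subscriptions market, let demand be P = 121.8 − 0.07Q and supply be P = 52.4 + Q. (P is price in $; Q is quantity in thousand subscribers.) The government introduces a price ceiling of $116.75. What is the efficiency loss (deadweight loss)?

$0.14 thousand

Competitive equilibrium: 121.8 − 0.07Q = 52.4 + Q → Q* = 64.8598, P* = 117.2598.
At the ceiling P = 116.75, quantity supplied = (116.75 − 52.4)/1 = 64.35.
Willingness to pay at Q' = 64.35: 121.8 − 0.07·64.35 = 117.2955.
ΔQ = 64.8598 − 64.35 = 0.5098; wedge = 117.2955 − 116.75 = 0.5455.
Welfare loss = ½ × 0.5098 × 0.5455 = $0.14 thousand.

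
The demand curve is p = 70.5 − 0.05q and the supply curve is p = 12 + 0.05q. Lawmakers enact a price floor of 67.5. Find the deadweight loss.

Competitive equilibrium: 70.5 − 0.05q = 12 + 0.05q → q* = 585, p* = 41.25.
At the floor p = 67.5, quantity demanded = (70.5 − 67.5)/0.05 = 60.
Sellers' marginal cost at q' = 60: 12 + 0.05·60 = 15.
Δq = 585 − 60 = 525; wedge = 67.5 − 15 = 52.5.
The triangle = ½ × 525 × 52.5 = 13781.25.

13781.25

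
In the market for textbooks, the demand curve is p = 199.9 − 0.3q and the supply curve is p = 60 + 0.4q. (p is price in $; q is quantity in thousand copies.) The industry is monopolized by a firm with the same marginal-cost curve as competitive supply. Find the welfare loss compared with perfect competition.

Competitive equilibrium: 199.9 − 0.3q = 60 + 0.4q → q* = 199.8571, p* = 139.9429.
Marginal revenue: MR = 199.9 − 0.6q. Set MR = MC: 199.9 − 0.6q = 60 + 0.4q → q_m = 139.9.
Price p_m = 199.9 − 0.3·139.9 = 157.93; MC(q_m) = 60 + 0.4·139.9 = 115.96.
Competitive q* = 199.8571, so Δq = 59.9571; wedge = 157.93 − 115.96 = 41.97.
The triangle = ½ × 59.9571 × 41.97 = $1258.20 thousand.

$1258.20 thousand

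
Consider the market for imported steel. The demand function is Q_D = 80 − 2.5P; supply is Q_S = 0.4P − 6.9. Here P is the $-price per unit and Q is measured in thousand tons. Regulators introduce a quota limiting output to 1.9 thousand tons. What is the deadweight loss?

$14.72 thousand

In inverse form: demand P = 32 − 0.4Q, supply P = 17.25 + 2.5Q.
Competitive equilibrium: 32 − 0.4Q = 17.25 + 2.5Q → Q* = 5.0862, P* = 29.9655.
At Q = 1.9: demand price = 32 − 0.4·1.9 = 31.24; supply price = 17.25 + 2.5·1.9 = 22.
ΔQ = 5.0862 − 1.9 = 3.1862; wedge = 31.24 − 22 = 9.24.
The triangle = ½ × 3.1862 × 9.24 = $14.72 thousand.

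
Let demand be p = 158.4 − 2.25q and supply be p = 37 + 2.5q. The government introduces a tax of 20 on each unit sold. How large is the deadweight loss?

42.11

Competitive equilibrium: 158.4 − 2.25q = 37 + 2.5q → q* = 25.5579, p* = 100.8947.
With the tax, the buyer price exceeds the seller price by 20: (158.4 − 2.25q) − (37 + 2.5q) = 20 → q' = 21.3474.
Δq = 25.5579 − 21.3474 = 4.2105; the wedge equals the tax, 20.
DWL = ½ × 4.2105 × 20 = 42.11.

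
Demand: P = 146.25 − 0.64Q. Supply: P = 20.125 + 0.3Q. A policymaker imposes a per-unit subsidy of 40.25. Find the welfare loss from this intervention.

Competitive equilibrium: 146.25 − 0.64Q = 20.125 + 0.3Q → Q* = 134.1755, P* = 60.3777.
The subsidy lowers effective supply by 40.25: P = 0.3Q − 20.125.
New quantity: 146.25 − 0.64Q = 0.3Q − 20.125 → Q' = 176.9947.
Overproduction ΔQ = 176.9947 − 134.1755 = 42.8192; wedge = subsidy = 40.25.
The triangle = ½ × 42.8192 × 40.25 = 861.74.

861.74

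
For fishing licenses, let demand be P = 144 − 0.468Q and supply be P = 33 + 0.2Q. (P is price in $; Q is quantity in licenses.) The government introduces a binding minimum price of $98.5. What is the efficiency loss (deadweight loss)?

$1587.66

Competitive equilibrium: 144 − 0.468Q = 33 + 0.2Q → Q* = 166.1677, P* = 66.2335.
At the floor P = 98.5, quantity demanded = (144 − 98.5)/0.468 = 97.2222.
Sellers' marginal cost at Q' = 97.2222: 33 + 0.2·97.2222 = 52.4444.
ΔQ = 166.1677 − 97.2222 = 68.9455; wedge = 98.5 − 52.4444 = 46.0556.
DWL = ½ × 68.9455 × 46.0556 = $1587.66.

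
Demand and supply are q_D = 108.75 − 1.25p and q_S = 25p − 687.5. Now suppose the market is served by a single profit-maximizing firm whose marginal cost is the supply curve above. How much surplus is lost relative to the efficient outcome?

In inverse form: demand p = 87 − 0.8q, supply p = 27.5 + 0.04q.
Competitive equilibrium: 87 − 0.8q = 27.5 + 0.04q → q* = 70.8333, p* = 30.3333.
Marginal revenue: MR = 87 − 1.6q. Set MR = MC: 87 − 1.6q = 27.5 + 0.04q → q_m = 36.2805.
Price p_m = 87 − 0.8·36.2805 = 57.9756; MC(q_m) = 27.5 + 0.04·36.2805 = 28.9512.
Competitive q* = 70.8333, so Δq = 34.5528; wedge = 57.9756 − 28.9512 = 29.0244.
DWL = ½ × 34.5528 × 29.0244 = 501.44.

501.44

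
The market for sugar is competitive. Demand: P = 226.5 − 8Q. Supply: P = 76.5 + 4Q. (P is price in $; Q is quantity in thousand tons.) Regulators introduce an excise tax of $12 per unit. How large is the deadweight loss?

$6 thousand

Competitive equilibrium: 226.5 − 8Q = 76.5 + 4Q → Q* = 12.5, P* = 126.5.
With the tax, the buyer price exceeds the seller price by 12: (226.5 − 8Q) − (76.5 + 4Q) = 12 → Q' = 11.5.
ΔQ = 12.5 − 11.5 = 1; the wedge equals the tax, 12.
DWL = ½ × 1 × 12 = $6 thousand.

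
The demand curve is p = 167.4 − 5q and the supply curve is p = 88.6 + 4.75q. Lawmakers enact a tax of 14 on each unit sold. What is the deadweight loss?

10.05

Competitive equilibrium: 167.4 − 5q = 88.6 + 4.75q → q* = 8.0821, p* = 126.9897.
With the tax, the buyer price exceeds the seller price by 14: (167.4 − 5q) − (88.6 + 4.75q) = 14 → q' = 6.6462.
Δq = 8.0821 − 6.6462 = 1.4359; the wedge equals the tax, 14.
The triangle = ½ × 1.4359 × 14 = 10.05.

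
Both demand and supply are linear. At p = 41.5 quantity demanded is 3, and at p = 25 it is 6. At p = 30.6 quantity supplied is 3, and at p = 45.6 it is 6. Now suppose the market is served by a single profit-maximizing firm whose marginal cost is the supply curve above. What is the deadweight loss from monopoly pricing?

Demand slope = (25 − 41.5)/(6 − 3) = −5.5, so p = 58 − 5.5q.
Supply slope = (45.6 − 30.6)/(6 − 3) = 5, so p = 15.6 + 5q.
Competitive equilibrium: 58 − 5.5q = 15.6 + 5q → q* = 4.0381, p* = 35.7905.
Marginal revenue: MR = 58 − 11q. Set MR = MC: 58 − 11q = 15.6 + 5q → q_m = 2.65.
Price p_m = 58 − 5.5·2.65 = 43.425; MC(q_m) = 15.6 + 5·2.65 = 28.85.
Competitive q* = 4.0381, so Δq = 1.3881; wedge = 43.425 − 28.85 = 14.575.
Welfare loss = ½ × 1.3881 × 14.575 = 10.12.

10.12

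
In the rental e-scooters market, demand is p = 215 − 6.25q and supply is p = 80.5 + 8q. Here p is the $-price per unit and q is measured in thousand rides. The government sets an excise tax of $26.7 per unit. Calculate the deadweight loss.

$25.01 thousand

Competitive equilibrium: 215 − 6.25q = 80.5 + 8q → q* = 9.4386, p* = 156.0088.
With the tax, the buyer price exceeds the seller price by 26.7: (215 − 6.25q) − (80.5 + 8q) = 26.7 → q' = 7.5649.
Δq = 9.4386 − 7.5649 = 1.8737; the wedge equals the tax, 26.7.
DWL = ½ × 1.8737 × 26.7 = $25.01 thousand.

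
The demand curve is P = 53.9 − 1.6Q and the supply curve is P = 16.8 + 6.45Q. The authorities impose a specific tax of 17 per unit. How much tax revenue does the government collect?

42.45

Competitive equilibrium: 53.9 − 1.6Q = 16.8 + 6.45Q → Q* = 4.6087, P* = 46.5261.
With the tax, the buyer price exceeds the seller price by 17: (53.9 − 1.6Q) − (16.8 + 6.45Q) = 17 → Q' = 2.4969.
Tax revenue = 17 × 2.4969 = 42.45.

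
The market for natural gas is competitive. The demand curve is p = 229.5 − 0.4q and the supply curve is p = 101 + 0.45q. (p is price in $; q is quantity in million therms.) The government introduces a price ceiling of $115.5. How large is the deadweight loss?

Competitive equilibrium: 229.5 − 0.4q = 101 + 0.45q → q* = 151.1765, p* = 169.0294.
At the ceiling p = 115.5, quantity supplied = (115.5 − 101)/0.45 = 32.2222.
Willingness to pay at q' = 32.2222: 229.5 − 0.4·32.2222 = 216.6111.
Δq = 151.1765 − 32.2222 = 118.9543; wedge = 216.6111 − 115.5 = 101.1111.
Welfare loss = ½ × 118.9543 × 101.1111 = $6013.80 million.

$6013.80 million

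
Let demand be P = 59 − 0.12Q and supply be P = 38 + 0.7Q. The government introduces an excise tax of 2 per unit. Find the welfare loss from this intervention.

2.44

Competitive equilibrium: 59 − 0.12Q = 38 + 0.7Q → Q* = 25.6098, P* = 55.9268.
With the tax, the buyer price exceeds the seller price by 2: (59 − 0.12Q) − (38 + 0.7Q) = 2 → Q' = 23.1707.
ΔQ = 25.6098 − 23.1707 = 2.4391; the wedge equals the tax, 2.
Welfare loss = ½ × 2.4391 × 2 = 2.44.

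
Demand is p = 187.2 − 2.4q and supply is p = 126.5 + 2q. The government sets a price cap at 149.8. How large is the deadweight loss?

10.13

Competitive equilibrium: 187.2 − 2.4q = 126.5 + 2q → q* = 13.7955, p* = 154.0909.
At the ceiling p = 149.8, quantity supplied = (149.8 − 126.5)/2 = 11.65.
Willingness to pay at q' = 11.65: 187.2 − 2.4·11.65 = 159.24.
Δq = 13.7955 − 11.65 = 2.1455; wedge = 159.24 − 149.8 = 9.44.
DWL = ½ × 2.1455 × 9.44 = 10.13.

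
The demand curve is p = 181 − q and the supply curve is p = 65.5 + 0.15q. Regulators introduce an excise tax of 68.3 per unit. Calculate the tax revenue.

2803.27

Competitive equilibrium: 181 − q = 65.5 + 0.15q → q* = 100.4348, p* = 80.5652.
With the tax, the buyer price exceeds the seller price by 68.3: (181 − q) − (65.5 + 0.15q) = 68.3 → q' = 41.0435.
Tax revenue = 68.3 × 41.0435 = 2803.27.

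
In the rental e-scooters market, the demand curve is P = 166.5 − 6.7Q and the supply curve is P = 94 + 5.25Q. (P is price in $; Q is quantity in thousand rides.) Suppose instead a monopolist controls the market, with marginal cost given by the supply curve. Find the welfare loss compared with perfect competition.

$28.38 thousand

Competitive equilibrium: 166.5 − 6.7Q = 94 + 5.25Q → Q* = 6.0669, P* = 125.8515.
Marginal revenue: MR = 166.5 − 13.4Q. Set MR = MC: 166.5 − 13.4Q = 94 + 5.25Q → Q_m = 3.8874.
Price P_m = 166.5 − 6.7·3.8874 = 140.4544; MC(Q_m) = 94 + 5.25·3.8874 = 114.4089.
Competitive Q* = 6.0669, so ΔQ = 2.1795; wedge = 140.4544 − 114.4089 = 26.0455.
Welfare loss = ½ × 2.1795 × 26.0455 = $28.38 thousand.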